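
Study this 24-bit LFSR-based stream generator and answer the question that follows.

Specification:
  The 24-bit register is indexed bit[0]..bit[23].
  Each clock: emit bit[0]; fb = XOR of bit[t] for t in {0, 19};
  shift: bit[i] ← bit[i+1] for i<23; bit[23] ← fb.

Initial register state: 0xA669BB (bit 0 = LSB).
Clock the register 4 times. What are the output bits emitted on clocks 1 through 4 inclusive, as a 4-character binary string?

1101

reg_0 = 0xA669BB
clock 1: out=1, reg = 0xD334DD
clock 2: out=1, reg = 0xE99A6E
clock 3: out=0, reg = 0xF4CD37
clock 4: out=1, reg = 0xFA669B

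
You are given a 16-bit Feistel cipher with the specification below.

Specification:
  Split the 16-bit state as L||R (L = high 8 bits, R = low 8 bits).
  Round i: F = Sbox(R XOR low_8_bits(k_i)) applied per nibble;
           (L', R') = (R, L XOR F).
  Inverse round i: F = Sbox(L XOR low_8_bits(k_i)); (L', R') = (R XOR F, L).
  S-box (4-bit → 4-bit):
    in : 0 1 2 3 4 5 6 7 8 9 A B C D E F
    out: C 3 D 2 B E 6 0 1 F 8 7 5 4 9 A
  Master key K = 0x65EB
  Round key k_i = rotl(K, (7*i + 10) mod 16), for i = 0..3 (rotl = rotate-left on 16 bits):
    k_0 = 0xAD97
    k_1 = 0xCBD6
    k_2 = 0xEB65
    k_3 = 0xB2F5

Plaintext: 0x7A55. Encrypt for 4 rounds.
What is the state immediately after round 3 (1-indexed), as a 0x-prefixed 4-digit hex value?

0xF6D5

s_0 = plaintext = 0x7A55
s_1 = Round(s_0, k_0) = 0x5527
s_2 = Round(s_1, k_1) = 0x27F6
s_3 = Round(s_2, k_2) = 0xF6D5
s_4 = Round(s_3, k_3) = 0xD52A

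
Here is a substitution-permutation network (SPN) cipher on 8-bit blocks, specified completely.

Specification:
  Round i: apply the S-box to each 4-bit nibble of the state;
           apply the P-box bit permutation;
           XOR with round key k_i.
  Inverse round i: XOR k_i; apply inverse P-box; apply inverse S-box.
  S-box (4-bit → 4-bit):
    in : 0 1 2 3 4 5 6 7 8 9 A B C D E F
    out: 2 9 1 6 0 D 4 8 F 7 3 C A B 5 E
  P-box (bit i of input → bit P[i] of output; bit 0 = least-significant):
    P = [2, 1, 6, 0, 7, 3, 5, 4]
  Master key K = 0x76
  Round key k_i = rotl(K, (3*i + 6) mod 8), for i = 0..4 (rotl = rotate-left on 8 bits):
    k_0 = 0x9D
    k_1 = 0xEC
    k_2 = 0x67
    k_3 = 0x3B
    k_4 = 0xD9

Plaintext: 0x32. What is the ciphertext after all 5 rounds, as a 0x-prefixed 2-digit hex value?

s_0 = plaintext = 0x32
s_1 = Round(s_0, k_0) = 0xB1
s_2 = Round(s_1, k_1) = 0xD9
s_3 = Round(s_2, k_2) = 0xB9
s_4 = Round(s_3, k_3) = 0x4D
s_5 = Round(s_4, k_4) = 0xDE

0xDE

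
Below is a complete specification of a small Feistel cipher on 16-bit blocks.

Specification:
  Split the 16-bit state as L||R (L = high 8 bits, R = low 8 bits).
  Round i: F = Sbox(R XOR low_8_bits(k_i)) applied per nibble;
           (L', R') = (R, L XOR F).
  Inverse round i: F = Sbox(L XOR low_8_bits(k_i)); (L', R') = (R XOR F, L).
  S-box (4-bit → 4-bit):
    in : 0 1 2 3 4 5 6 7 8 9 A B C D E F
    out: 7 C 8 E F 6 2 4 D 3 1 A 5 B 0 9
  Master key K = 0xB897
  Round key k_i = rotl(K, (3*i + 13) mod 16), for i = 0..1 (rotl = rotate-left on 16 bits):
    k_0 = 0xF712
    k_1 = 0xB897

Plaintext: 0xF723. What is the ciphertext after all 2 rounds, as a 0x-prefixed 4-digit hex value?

0x1BF6

s_0 = plaintext = 0xF723
s_1 = Round(s_0, k_0) = 0x231B
s_2 = Round(s_1, k_1) = 0x1BF6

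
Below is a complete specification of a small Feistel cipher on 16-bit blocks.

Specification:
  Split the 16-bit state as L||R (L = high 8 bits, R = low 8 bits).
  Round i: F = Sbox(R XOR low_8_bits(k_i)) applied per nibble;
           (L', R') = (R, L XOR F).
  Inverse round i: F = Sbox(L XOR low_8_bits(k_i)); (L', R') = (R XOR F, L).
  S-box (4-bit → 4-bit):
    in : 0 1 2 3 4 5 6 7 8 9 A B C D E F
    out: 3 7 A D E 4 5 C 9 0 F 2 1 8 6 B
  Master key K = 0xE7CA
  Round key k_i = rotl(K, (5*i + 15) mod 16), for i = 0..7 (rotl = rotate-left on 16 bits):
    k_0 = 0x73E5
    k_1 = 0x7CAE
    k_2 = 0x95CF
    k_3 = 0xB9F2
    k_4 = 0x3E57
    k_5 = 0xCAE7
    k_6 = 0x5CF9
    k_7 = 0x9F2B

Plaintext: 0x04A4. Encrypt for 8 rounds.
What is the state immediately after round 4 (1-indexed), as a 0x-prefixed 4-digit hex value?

0x7EDD

s_0 = plaintext = 0x04A4
s_1 = Round(s_0, k_0) = 0xA4E3
s_2 = Round(s_1, k_1) = 0xE34C
s_3 = Round(s_2, k_2) = 0x4C7E
s_4 = Round(s_3, k_3) = 0x7EDD
s_5 = Round(s_4, k_4) = 0xDDE1
s_6 = Round(s_5, k_5) = 0xE1E8
s_7 = Round(s_6, k_6) = 0xE896
s_8 = Round(s_7, k_7) = 0x96C0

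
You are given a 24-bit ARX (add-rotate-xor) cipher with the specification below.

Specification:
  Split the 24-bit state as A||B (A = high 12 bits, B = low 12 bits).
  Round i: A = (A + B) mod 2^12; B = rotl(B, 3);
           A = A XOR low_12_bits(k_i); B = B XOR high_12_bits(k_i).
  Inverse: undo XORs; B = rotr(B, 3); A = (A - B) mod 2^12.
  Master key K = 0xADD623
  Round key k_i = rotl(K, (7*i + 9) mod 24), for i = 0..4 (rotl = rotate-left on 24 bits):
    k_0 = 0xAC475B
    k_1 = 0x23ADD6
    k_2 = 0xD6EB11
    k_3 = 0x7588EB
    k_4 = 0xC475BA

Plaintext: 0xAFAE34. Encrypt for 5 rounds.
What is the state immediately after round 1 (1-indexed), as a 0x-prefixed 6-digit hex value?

s_0 = plaintext = 0xAFAE34
s_1 = Round(s_0, k_0) = 0xE75B63
s_2 = Round(s_1, k_1) = 0x40E927
s_3 = Round(s_2, k_2) = 0x624452
s_4 = Round(s_3, k_3) = 0x29D5CA
s_5 = Round(s_4, k_4) = 0xDDD215

0xE75B63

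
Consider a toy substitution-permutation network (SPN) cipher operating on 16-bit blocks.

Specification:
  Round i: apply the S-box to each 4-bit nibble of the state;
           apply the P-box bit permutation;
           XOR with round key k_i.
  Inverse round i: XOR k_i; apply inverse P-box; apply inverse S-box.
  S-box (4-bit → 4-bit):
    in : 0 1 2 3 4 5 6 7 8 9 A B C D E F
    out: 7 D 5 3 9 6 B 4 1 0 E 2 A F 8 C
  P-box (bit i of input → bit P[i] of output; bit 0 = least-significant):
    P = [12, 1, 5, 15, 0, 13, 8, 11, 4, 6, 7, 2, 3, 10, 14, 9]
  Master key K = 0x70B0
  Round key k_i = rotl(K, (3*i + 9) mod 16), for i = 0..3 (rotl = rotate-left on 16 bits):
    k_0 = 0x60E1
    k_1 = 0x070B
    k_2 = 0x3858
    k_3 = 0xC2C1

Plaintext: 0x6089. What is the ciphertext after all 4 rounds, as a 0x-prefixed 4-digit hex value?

0x7A1F

s_0 = plaintext = 0x6089
s_1 = Round(s_0, k_0) = 0x6638
s_2 = Round(s_1, k_1) = 0x3156
s_3 = Round(s_2, k_2) = 0x8DC6
s_4 = Round(s_3, k_3) = 0x7A1F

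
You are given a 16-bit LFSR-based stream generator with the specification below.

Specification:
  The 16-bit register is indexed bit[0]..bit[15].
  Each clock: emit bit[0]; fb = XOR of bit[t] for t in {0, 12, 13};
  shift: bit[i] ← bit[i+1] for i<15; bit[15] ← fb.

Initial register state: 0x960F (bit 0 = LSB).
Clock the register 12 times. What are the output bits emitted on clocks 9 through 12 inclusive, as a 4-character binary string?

0110

reg_0 = 0x960F
clock 1: out=1, reg = 0x4B07
clock 2: out=1, reg = 0xA583
clock 3: out=1, reg = 0x52C1
clock 4: out=1, reg = 0x2960
clock 5: out=0, reg = 0x94B0
clock 6: out=0, reg = 0xCA58
clock 7: out=0, reg = 0x652C
clock 8: out=0, reg = 0xB296
clock 9: out=0, reg = 0x594B
clock 10: out=1, reg = 0x2CA5
clock 11: out=1, reg = 0x1652
clock 12: out=0, reg = 0x8B29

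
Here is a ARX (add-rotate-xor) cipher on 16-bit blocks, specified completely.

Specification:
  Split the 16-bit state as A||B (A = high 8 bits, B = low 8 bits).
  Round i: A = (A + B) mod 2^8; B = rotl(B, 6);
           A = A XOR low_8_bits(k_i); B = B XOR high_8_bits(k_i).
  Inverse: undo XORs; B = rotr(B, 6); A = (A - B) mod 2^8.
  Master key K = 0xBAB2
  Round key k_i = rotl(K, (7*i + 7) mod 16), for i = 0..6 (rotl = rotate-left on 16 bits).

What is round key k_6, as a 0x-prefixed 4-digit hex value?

0x7565

K = 0xBAB2
k_0 = rotl(K, (7*0+7) mod 16) = rotl(K, 7) = 0x595D
k_1 = rotl(K, (7*1+7) mod 16) = rotl(K, 14) = 0xAEAC
k_2 = rotl(K, (7*2+7) mod 16) = rotl(K, 5) = 0x5657
k_3 = rotl(K, (7*3+7) mod 16) = rotl(K, 12) = 0x2BAB
k_4 = rotl(K, (7*4+7) mod 16) = rotl(K, 3) = 0xD595
k_5 = rotl(K, (7*5+7) mod 16) = rotl(K, 10) = 0xCAEA
k_6 = rotl(K, (7*6+7) mod 16) = rotl(K, 1) = 0x7565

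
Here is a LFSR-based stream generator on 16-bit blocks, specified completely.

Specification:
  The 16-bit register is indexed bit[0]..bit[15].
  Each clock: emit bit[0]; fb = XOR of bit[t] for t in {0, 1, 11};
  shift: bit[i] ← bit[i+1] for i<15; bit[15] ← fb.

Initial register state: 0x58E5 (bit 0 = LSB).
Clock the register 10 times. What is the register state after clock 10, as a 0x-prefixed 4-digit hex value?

0xC716

reg_0 = 0x58E5
clock 1: out=1, reg = 0x2C72
clock 2: out=0, reg = 0x1639
clock 3: out=1, reg = 0x8B1C
clock 4: out=0, reg = 0xC58E
clock 5: out=0, reg = 0xE2C7
clock 6: out=1, reg = 0x7163
clock 7: out=1, reg = 0x38B1
clock 8: out=1, reg = 0x1C58
clock 9: out=0, reg = 0x8E2C
clock 10: out=0, reg = 0xC716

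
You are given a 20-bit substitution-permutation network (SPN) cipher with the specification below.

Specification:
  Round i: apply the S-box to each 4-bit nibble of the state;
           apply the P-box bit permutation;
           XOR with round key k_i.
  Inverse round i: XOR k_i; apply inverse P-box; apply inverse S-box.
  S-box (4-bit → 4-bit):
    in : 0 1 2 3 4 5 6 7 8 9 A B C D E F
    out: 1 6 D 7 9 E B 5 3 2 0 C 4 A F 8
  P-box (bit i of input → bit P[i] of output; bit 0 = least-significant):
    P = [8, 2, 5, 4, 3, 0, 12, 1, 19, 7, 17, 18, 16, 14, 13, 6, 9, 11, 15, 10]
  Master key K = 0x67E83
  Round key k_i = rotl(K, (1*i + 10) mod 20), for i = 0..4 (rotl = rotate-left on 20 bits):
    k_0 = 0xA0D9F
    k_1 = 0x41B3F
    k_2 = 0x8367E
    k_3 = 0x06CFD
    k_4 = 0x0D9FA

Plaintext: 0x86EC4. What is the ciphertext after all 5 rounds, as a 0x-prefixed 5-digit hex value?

0x073DF

s_0 = plaintext = 0x86EC4
s_1 = Round(s_0, k_0) = 0x5564F
s_2 = Round(s_1, k_1) = 0x8F7E5
s_3 = Round(s_2, k_2) = 0x22C01
s_4 = Round(s_3, k_3) = 0x3CA91
s_5 = Round(s_4, k_4) = 0x073DF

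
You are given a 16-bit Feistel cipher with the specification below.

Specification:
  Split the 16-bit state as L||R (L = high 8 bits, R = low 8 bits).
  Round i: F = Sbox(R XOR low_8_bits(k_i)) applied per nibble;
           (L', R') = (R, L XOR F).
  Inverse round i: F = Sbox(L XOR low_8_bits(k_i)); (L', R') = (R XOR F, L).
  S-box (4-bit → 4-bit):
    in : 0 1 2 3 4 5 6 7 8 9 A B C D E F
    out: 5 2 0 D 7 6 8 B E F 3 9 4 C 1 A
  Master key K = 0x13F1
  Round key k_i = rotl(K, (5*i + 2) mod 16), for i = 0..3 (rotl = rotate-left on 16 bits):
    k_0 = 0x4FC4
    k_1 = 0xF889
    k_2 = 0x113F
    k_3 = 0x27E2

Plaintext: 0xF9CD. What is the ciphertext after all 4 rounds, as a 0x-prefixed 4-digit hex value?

s_0 = plaintext = 0xF9CD
s_1 = Round(s_0, k_0) = 0xCDA6
s_2 = Round(s_1, k_1) = 0xA6C7
s_3 = Round(s_2, k_2) = 0xC708
s_4 = Round(s_3, k_3) = 0x08D4

0x08D4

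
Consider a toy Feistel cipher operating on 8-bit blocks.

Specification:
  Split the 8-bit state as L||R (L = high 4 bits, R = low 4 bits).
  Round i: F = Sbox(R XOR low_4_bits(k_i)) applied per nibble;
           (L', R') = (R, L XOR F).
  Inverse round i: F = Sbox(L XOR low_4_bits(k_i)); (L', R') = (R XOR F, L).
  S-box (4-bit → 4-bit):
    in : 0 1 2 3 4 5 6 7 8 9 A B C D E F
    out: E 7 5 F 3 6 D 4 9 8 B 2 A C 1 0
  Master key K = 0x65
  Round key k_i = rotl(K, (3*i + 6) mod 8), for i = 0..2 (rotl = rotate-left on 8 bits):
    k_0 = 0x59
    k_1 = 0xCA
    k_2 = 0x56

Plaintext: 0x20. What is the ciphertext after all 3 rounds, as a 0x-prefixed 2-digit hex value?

s_0 = plaintext = 0x20
s_1 = Round(s_0, k_0) = 0x0A
s_2 = Round(s_1, k_1) = 0xAE
s_3 = Round(s_2, k_2) = 0xE3

0xE3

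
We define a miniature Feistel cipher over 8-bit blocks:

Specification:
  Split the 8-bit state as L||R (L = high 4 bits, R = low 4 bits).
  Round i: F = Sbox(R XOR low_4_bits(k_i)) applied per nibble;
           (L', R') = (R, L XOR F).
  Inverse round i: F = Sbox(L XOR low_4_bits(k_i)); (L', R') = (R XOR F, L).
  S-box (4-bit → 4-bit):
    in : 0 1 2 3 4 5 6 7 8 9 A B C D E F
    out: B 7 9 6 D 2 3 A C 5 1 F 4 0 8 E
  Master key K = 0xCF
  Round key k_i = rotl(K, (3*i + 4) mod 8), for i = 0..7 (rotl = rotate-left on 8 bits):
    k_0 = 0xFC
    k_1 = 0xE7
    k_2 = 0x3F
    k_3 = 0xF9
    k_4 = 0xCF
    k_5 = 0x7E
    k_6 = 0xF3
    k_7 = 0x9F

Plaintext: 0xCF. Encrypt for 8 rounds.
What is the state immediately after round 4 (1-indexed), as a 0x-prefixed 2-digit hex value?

0x13

s_0 = plaintext = 0xCF
s_1 = Round(s_0, k_0) = 0xFA
s_2 = Round(s_1, k_1) = 0xAF
s_3 = Round(s_2, k_2) = 0xF1
s_4 = Round(s_3, k_3) = 0x13
s_5 = Round(s_4, k_4) = 0x35
s_6 = Round(s_5, k_5) = 0x5C
s_7 = Round(s_6, k_6) = 0xCB
s_8 = Round(s_7, k_7) = 0xB1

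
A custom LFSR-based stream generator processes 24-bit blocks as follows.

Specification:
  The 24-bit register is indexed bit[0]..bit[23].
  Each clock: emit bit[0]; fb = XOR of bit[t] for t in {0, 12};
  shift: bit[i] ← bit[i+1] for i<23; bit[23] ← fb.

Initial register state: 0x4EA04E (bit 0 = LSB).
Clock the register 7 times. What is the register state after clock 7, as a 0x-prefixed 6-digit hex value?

reg_0 = 0x4EA04E
clock 1: out=0, reg = 0x275027
clock 2: out=1, reg = 0x13A813
clock 3: out=1, reg = 0x89D409
clock 4: out=1, reg = 0x44EA04
clock 5: out=0, reg = 0x227502
clock 6: out=0, reg = 0x913A81
clock 7: out=1, reg = 0x489D40

0x489D40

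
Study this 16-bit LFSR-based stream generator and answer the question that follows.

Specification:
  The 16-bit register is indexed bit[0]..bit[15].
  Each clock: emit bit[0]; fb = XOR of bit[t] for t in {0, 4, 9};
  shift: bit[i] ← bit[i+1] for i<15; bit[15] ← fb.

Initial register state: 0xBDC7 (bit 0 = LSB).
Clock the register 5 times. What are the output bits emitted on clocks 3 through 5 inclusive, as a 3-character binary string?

reg_0 = 0xBDC7
clock 1: out=1, reg = 0xDEE3
clock 2: out=1, reg = 0x6F71
clock 3: out=1, reg = 0xB7B8
clock 4: out=0, reg = 0x5BDC
clock 5: out=0, reg = 0x2DEE

100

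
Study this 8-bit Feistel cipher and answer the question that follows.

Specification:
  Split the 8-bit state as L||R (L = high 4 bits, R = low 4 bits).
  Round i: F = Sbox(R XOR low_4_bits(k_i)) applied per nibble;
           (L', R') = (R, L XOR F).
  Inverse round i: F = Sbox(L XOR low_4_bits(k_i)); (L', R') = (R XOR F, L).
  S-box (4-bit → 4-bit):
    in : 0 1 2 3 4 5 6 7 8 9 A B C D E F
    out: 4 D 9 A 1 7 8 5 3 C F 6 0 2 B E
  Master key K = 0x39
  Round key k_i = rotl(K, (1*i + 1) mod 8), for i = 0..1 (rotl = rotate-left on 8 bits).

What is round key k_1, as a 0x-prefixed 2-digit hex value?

0xE4

K = 0x39
k_0 = rotl(K, (1*0+1) mod 8) = rotl(K, 1) = 0x72
k_1 = rotl(K, (1*1+1) mod 8) = rotl(K, 2) = 0xE4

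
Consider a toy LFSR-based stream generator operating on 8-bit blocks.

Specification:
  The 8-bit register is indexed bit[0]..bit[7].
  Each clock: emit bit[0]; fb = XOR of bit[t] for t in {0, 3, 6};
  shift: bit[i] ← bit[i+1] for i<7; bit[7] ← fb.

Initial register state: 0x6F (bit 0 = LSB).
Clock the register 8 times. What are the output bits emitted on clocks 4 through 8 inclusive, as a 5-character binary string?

10110

reg_0 = 0x6F
clock 1: out=1, reg = 0xB7
clock 2: out=1, reg = 0xDB
clock 3: out=1, reg = 0xED
clock 4: out=1, reg = 0xF6
clock 5: out=0, reg = 0xFB
clock 6: out=1, reg = 0xFD
clock 7: out=1, reg = 0xFE
clock 8: out=0, reg = 0x7F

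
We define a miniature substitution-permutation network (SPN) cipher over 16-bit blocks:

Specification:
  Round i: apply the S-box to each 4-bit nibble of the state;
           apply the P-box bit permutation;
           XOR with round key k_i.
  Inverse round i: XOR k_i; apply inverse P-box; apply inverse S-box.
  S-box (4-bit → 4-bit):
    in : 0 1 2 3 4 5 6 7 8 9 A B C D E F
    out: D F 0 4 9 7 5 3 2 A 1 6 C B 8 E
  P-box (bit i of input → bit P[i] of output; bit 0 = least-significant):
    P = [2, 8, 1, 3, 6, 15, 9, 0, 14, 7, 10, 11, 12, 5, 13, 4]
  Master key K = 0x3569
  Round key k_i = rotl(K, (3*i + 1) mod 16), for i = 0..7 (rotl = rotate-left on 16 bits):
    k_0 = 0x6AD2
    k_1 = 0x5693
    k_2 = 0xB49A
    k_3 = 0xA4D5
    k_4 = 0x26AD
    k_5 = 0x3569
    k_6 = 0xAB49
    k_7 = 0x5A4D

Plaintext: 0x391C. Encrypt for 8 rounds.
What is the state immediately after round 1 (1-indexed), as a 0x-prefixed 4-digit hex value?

0xC019

s_0 = plaintext = 0x391C
s_1 = Round(s_0, k_0) = 0xC019
s_2 = Round(s_1, k_1) = 0xB9CA
s_3 = Round(s_2, k_2) = 0x9E3F
s_4 = Round(s_3, k_3) = 0xAFEF
s_5 = Round(s_4, k_4) = 0x3B26
s_6 = Round(s_5, k_5) = 0x11EF
s_7 = Round(s_6, k_6) = 0xD6F2
s_8 = Round(s_7, k_7) = 0x8C7C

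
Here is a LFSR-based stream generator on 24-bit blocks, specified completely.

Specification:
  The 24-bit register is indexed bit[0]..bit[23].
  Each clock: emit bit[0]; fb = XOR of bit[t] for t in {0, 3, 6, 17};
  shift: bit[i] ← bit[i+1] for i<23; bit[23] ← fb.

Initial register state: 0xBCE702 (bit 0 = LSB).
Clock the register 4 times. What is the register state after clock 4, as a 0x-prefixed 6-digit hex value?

reg_0 = 0xBCE702
clock 1: out=0, reg = 0x5E7381
clock 2: out=1, reg = 0x2F39C0
clock 3: out=0, reg = 0x179CE0
clock 4: out=0, reg = 0x0BCE70

0x0BCE70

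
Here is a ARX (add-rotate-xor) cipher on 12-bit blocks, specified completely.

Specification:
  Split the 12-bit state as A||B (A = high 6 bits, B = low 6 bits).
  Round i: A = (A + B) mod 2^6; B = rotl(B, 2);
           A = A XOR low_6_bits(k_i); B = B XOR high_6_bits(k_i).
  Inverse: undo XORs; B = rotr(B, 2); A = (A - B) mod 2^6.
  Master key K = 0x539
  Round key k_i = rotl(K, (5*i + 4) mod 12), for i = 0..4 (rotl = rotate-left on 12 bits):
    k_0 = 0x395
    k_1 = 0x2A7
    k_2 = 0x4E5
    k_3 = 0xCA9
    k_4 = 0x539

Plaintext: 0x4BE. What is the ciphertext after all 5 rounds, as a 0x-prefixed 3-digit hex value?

0xB76

s_0 = plaintext = 0x4BE
s_1 = Round(s_0, k_0) = 0x175
s_2 = Round(s_1, k_1) = 0x75D
s_3 = Round(s_2, k_2) = 0x7E6
s_4 = Round(s_3, k_3) = 0xB28
s_5 = Round(s_4, k_4) = 0xB76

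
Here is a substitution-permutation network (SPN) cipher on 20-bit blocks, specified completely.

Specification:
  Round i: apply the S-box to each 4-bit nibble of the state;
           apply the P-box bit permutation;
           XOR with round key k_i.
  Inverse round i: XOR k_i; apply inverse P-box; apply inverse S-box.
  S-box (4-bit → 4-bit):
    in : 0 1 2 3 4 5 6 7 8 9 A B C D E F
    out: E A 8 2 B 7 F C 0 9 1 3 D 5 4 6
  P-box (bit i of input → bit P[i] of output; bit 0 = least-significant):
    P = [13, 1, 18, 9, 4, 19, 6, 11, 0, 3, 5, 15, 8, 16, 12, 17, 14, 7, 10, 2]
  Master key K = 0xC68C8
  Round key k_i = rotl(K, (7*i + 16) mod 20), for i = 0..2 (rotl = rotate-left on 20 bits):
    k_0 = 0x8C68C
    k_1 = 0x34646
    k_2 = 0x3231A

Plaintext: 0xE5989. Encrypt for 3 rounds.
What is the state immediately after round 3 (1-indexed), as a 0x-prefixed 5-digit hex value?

0xACEA3

s_0 = plaintext = 0xE5989
s_1 = Round(s_0, k_0) = 0x9718D
s_2 = Round(s_1, k_1) = 0x5B64A
s_3 = Round(s_2, k_2) = 0xACEA3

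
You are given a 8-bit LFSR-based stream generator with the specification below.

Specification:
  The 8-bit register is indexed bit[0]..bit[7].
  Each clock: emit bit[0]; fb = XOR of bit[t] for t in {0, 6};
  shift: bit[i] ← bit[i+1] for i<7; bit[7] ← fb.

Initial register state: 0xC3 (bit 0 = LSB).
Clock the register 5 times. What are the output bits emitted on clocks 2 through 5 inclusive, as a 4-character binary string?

1000

reg_0 = 0xC3
clock 1: out=1, reg = 0x61
clock 2: out=1, reg = 0x30
clock 3: out=0, reg = 0x18
clock 4: out=0, reg = 0x0C
clock 5: out=0, reg = 0x06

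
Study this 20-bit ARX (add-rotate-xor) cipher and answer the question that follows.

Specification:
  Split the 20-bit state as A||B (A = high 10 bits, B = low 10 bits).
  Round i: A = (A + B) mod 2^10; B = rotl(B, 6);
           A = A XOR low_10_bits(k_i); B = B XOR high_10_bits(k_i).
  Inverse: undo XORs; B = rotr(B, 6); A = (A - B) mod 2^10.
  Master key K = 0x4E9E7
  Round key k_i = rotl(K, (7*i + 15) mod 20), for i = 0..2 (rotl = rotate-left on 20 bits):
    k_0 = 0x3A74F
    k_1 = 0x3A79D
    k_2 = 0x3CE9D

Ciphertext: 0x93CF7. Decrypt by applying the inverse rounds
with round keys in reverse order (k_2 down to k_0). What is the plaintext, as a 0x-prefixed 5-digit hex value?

0xDE7B9

s_0 = ciphertext = 0x93CF7
s_1 = InvRound(s_0, k_2) = 0x24840
s_2 = InvRound(s_1, k_1) = 0x1F692
s_3 = InvRound(s_2, k_0) = 0xDE7B9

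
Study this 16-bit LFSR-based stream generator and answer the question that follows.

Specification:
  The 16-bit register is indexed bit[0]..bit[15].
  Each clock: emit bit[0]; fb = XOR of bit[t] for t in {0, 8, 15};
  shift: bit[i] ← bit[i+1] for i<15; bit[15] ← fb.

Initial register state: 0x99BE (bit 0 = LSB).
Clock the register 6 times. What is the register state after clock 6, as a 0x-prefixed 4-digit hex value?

reg_0 = 0x99BE
clock 1: out=0, reg = 0x4CDF
clock 2: out=1, reg = 0xA66F
clock 3: out=1, reg = 0x5337
clock 4: out=1, reg = 0x299B
clock 5: out=1, reg = 0x14CD
clock 6: out=1, reg = 0x8A66

0x8A66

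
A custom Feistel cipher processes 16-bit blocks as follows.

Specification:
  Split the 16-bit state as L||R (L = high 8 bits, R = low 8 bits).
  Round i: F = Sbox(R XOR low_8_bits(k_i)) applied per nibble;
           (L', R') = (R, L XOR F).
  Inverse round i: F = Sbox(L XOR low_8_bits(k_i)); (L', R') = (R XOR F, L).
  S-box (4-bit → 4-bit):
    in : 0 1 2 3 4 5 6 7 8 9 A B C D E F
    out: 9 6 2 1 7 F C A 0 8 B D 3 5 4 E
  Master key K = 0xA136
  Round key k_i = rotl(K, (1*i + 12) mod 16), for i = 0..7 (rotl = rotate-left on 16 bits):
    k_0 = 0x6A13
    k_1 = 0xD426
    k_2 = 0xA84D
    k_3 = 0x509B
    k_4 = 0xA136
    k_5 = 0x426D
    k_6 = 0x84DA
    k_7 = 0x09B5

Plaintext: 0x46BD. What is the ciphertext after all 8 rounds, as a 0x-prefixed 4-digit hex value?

s_0 = plaintext = 0x46BD
s_1 = Round(s_0, k_0) = 0xBDF2
s_2 = Round(s_1, k_1) = 0xF2EA
s_3 = Round(s_2, k_2) = 0xEA48
s_4 = Round(s_3, k_3) = 0x48BB
s_5 = Round(s_4, k_4) = 0xBB4D
s_6 = Round(s_5, k_5) = 0x4D92
s_7 = Round(s_6, k_6) = 0x923D
s_8 = Round(s_7, k_7) = 0x3D92

0x3D92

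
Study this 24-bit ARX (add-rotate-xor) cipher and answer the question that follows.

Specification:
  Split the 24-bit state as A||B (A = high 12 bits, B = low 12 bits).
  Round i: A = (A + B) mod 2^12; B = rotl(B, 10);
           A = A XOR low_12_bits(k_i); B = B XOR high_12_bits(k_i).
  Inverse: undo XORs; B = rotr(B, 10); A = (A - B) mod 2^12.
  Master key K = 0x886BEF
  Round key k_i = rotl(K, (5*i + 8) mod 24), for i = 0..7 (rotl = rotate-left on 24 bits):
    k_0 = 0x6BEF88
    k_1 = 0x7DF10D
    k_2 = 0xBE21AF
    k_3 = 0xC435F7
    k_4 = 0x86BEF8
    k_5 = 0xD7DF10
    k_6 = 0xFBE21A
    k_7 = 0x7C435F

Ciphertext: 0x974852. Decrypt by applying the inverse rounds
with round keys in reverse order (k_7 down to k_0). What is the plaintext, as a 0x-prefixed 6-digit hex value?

s_0 = ciphertext = 0x974852
s_1 = InvRound(s_0, k_7) = 0xBD0E5B
s_2 = InvRound(s_1, k_6) = 0x236794
s_3 = InvRound(s_2, k_5) = 0x180BA6
s_4 = InvRound(s_3, k_4) = 0x044F34
s_5 = InvRound(s_4, k_3) = 0x7D7DDC
s_6 = InvRound(s_5, k_2) = 0xD7F8F9
s_7 = InvRound(s_6, k_1) = 0xFD7C9B
s_8 = InvRound(s_7, k_0) = 0x7C9896

0x7C9896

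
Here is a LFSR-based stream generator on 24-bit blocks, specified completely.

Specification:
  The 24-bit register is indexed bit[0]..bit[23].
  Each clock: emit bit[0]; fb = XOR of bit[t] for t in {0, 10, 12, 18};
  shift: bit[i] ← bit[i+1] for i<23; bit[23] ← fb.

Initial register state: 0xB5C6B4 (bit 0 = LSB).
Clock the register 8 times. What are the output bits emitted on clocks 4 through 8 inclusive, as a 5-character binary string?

01101

reg_0 = 0xB5C6B4
clock 1: out=0, reg = 0x5AE35A
clock 2: out=0, reg = 0x2D71AD
clock 3: out=1, reg = 0x96B8D6
clock 4: out=0, reg = 0x4B5C6B
clock 5: out=1, reg = 0xA5AE35
clock 6: out=1, reg = 0xD2D71A
clock 7: out=0, reg = 0x696B8D
clock 8: out=1, reg = 0xB4B5C6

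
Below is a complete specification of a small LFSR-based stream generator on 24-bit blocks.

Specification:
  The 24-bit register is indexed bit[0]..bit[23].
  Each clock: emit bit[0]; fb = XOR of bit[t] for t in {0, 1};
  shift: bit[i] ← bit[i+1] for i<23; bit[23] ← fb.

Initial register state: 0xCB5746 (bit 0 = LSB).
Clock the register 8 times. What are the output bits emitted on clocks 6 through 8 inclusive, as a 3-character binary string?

010

reg_0 = 0xCB5746
clock 1: out=0, reg = 0xE5ABA3
clock 2: out=1, reg = 0x72D5D1
clock 3: out=1, reg = 0xB96AE8
clock 4: out=0, reg = 0x5CB574
clock 5: out=0, reg = 0x2E5ABA
clock 6: out=0, reg = 0x972D5D
clock 7: out=1, reg = 0xCB96AE
clock 8: out=0, reg = 0xE5CB57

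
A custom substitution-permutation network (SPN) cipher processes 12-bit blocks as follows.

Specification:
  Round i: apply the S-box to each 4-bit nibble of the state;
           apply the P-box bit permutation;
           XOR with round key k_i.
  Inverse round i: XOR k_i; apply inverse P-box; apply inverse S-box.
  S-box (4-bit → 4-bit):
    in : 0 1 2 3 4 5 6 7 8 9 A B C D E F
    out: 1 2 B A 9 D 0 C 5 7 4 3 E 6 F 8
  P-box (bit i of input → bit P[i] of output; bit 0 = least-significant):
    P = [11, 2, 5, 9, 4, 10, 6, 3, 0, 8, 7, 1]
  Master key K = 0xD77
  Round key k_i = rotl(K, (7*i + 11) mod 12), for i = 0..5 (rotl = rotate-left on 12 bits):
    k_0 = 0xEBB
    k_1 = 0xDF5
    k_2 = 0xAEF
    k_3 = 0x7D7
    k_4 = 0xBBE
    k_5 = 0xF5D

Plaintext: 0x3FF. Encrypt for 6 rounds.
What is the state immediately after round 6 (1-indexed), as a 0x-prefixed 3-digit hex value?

s_0 = plaintext = 0x3FF
s_1 = Round(s_0, k_0) = 0xDB1
s_2 = Round(s_1, k_1) = 0x861
s_3 = Round(s_2, k_2) = 0xA6A
s_4 = Round(s_3, k_3) = 0x777
s_5 = Round(s_4, k_4) = 0x954
s_6 = Round(s_5, k_5) = 0x484

0x484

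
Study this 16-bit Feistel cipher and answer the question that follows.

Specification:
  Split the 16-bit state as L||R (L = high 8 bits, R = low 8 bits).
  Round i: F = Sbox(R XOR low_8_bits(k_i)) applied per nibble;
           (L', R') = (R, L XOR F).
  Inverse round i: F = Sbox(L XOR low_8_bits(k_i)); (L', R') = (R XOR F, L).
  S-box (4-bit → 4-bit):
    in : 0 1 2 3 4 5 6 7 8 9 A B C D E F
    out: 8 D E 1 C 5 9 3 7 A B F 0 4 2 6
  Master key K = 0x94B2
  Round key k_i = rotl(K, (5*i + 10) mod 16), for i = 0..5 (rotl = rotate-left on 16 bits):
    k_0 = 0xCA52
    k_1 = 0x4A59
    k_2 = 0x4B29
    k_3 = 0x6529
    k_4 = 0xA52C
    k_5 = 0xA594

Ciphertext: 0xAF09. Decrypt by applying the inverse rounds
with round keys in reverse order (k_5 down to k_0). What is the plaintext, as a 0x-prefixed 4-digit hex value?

s_0 = ciphertext = 0xAF09
s_1 = InvRound(s_0, k_5) = 0x16AF
s_2 = InvRound(s_1, k_4) = 0xB416
s_3 = InvRound(s_2, k_3) = 0xB2B4
s_4 = InvRound(s_3, k_2) = 0x1BB2
s_5 = InvRound(s_4, k_1) = 0x7C1B
s_6 = InvRound(s_5, k_0) = 0xF97C

0xF97C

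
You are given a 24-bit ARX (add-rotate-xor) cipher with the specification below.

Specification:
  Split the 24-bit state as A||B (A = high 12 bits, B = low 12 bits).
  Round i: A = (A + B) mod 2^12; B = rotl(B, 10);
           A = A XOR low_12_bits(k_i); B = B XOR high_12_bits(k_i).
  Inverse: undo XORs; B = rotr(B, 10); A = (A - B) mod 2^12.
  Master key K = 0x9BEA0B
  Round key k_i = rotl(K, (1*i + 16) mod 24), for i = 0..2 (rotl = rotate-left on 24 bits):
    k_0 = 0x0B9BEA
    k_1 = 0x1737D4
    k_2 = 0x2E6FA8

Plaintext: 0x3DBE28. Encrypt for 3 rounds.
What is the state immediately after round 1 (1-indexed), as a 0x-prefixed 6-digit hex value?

0x9E9333

s_0 = plaintext = 0x3DBE28
s_1 = Round(s_0, k_0) = 0x9E9333
s_2 = Round(s_1, k_1) = 0xAC8DBF
s_3 = Round(s_2, k_2) = 0x72FD89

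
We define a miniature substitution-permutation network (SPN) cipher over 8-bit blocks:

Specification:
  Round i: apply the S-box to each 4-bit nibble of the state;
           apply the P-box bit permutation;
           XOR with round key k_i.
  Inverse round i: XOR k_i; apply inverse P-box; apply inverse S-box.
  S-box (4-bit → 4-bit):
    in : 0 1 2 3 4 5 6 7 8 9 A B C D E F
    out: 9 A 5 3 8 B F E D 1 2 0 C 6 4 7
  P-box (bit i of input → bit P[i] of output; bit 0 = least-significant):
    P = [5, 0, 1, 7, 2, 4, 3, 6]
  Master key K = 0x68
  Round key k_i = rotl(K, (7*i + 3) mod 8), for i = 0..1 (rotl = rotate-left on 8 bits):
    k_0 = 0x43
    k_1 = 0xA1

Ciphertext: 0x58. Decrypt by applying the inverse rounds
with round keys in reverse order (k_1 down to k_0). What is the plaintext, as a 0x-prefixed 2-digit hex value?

s_0 = ciphertext = 0x58
s_1 = InvRound(s_0, k_1) = 0x75
s_2 = InvRound(s_1, k_0) = 0x32

0x32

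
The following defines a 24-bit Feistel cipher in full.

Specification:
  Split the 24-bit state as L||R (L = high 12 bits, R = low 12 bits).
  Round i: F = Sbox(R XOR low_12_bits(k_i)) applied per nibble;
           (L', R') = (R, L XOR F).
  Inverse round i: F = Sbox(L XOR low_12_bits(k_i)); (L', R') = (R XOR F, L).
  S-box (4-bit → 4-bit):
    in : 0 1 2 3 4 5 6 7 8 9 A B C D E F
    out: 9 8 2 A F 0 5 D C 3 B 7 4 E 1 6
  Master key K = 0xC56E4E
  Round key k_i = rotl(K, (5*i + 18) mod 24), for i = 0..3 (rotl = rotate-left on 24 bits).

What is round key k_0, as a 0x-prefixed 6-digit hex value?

K = 0xC56E4E
k_0 = rotl(K, (5*0+18) mod 24) = rotl(K, 18) = 0x3B15B9

0x3B15B9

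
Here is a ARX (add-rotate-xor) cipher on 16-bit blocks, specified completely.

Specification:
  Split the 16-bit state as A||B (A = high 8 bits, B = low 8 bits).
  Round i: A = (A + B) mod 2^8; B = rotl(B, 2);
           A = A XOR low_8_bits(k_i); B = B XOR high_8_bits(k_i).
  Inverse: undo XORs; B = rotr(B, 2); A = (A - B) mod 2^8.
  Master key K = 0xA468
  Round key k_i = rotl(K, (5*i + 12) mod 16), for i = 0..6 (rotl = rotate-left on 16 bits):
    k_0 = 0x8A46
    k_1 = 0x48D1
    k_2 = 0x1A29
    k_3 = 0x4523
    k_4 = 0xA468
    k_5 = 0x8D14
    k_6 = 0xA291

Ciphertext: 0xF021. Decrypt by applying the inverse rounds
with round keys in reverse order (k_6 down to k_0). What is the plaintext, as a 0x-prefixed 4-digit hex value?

s_0 = ciphertext = 0xF021
s_1 = InvRound(s_0, k_6) = 0x81E0
s_2 = InvRound(s_1, k_5) = 0x3A5B
s_3 = InvRound(s_2, k_4) = 0x53FF
s_4 = InvRound(s_3, k_3) = 0xC2AE
s_5 = InvRound(s_4, k_2) = 0xBE2D
s_6 = InvRound(s_5, k_1) = 0x1659
s_7 = InvRound(s_6, k_0) = 0x5CF4

0x5CF4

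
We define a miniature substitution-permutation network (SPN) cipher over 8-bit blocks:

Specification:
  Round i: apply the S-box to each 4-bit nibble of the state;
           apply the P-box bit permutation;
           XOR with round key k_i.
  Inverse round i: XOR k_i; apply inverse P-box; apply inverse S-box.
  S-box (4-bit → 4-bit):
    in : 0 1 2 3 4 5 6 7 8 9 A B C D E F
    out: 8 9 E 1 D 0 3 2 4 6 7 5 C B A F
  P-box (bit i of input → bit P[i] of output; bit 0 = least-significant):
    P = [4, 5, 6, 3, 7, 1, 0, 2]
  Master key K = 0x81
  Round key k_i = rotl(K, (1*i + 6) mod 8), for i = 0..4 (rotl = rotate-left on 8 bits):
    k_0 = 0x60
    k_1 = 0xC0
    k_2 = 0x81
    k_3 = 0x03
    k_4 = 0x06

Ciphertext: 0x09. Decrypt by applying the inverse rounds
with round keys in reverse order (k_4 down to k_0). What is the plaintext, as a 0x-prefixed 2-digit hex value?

s_0 = ciphertext = 0x09
s_1 = InvRound(s_0, k_4) = 0x20
s_2 = InvRound(s_1, k_3) = 0x97
s_3 = InvRound(s_2, k_2) = 0xE3
s_4 = InvRound(s_3, k_1) = 0x97
s_5 = InvRound(s_4, k_0) = 0xFA

0xFA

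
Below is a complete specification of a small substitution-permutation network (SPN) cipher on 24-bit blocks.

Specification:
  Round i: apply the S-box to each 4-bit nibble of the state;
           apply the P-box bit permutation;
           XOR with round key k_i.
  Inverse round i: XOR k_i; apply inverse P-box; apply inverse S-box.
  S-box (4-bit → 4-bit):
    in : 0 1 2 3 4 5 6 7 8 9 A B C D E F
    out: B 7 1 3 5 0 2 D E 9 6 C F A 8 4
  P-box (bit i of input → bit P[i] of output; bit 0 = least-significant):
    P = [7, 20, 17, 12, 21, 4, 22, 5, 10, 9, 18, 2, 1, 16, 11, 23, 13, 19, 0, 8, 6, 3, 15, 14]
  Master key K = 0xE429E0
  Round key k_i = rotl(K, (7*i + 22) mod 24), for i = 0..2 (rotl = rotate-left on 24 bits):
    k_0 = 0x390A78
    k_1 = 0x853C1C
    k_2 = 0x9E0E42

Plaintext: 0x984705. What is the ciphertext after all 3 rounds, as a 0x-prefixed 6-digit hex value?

0x16A0DE

s_0 = plaintext = 0x984705
s_1 = Round(s_0, k_0) = 0x15470F
s_2 = Round(s_1, k_1) = 0xA3B062
s_3 = Round(s_2, k_2) = 0x16A0DE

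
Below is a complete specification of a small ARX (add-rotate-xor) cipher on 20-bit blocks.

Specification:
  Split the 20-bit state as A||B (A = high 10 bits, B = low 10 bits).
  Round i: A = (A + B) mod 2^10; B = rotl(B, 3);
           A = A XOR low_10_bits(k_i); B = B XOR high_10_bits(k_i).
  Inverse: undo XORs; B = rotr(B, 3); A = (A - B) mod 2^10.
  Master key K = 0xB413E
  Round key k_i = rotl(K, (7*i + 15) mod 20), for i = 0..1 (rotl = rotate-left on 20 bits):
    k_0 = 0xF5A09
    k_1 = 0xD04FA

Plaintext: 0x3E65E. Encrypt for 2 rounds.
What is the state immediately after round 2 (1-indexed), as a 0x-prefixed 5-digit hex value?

s_0 = plaintext = 0x3E65E
s_1 = Round(s_0, k_0) = 0x57922
s_2 = Round(s_1, k_1) = 0x9EA53

0x9EA53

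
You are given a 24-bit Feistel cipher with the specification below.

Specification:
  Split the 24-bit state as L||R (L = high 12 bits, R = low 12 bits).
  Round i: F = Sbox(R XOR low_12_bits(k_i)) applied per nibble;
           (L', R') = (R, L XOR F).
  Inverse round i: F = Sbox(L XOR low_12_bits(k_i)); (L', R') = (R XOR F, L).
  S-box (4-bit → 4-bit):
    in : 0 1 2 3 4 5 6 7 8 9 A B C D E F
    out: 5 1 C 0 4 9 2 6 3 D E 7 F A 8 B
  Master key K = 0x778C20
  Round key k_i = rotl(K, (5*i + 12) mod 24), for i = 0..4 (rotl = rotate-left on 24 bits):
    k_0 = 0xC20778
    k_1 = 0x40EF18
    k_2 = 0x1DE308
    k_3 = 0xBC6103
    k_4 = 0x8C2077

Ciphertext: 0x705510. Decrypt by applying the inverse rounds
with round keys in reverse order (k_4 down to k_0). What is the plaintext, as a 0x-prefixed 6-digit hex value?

s_0 = ciphertext = 0x705510
s_1 = InvRound(s_0, k_4) = 0x37C705
s_2 = InvRound(s_1, k_3) = 0xB6E37C
s_3 = InvRound(s_2, k_2) = 0x05EB6E
s_4 = InvRound(s_3, k_1) = 0x02C05E
s_5 = InvRound(s_4, k_0) = 0x6CA02C

0x6CA02C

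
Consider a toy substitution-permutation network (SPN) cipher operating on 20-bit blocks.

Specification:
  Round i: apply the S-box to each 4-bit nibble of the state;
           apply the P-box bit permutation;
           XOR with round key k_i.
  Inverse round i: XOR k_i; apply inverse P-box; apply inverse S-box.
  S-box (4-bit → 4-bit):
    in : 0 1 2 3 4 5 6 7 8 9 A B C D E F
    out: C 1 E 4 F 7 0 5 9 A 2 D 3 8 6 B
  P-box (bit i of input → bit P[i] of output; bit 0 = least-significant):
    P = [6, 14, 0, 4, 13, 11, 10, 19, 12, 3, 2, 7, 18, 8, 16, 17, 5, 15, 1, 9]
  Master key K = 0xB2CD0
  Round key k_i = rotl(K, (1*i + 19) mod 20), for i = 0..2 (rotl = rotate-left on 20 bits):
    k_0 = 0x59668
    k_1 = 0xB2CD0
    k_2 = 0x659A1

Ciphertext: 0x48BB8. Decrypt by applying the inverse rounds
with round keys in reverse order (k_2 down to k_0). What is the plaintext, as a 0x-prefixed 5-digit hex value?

0x866E4

s_0 = ciphertext = 0x48BB8
s_1 = InvRound(s_0, k_2) = 0x9DC62
s_2 = InvRound(s_1, k_1) = 0x5D819
s_3 = InvRound(s_2, k_0) = 0x866E4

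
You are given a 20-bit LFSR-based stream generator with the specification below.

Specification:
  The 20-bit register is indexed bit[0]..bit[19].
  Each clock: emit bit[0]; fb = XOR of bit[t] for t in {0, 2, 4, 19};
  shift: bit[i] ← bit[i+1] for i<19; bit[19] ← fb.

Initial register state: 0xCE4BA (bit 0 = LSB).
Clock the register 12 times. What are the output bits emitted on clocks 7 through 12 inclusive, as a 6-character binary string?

010010

reg_0 = 0xCE4BA
clock 1: out=0, reg = 0x6725D
clock 2: out=1, reg = 0xB392E
clock 3: out=0, reg = 0x59C97
clock 4: out=1, reg = 0xACE4B
clock 5: out=1, reg = 0x56725
clock 6: out=1, reg = 0x2B392
clock 7: out=0, reg = 0x959C9
clock 8: out=1, reg = 0x4ACE4
clock 9: out=0, reg = 0xA5672
clock 10: out=0, reg = 0x52B39
clock 11: out=1, reg = 0x2959C
clock 12: out=0, reg = 0x14ACE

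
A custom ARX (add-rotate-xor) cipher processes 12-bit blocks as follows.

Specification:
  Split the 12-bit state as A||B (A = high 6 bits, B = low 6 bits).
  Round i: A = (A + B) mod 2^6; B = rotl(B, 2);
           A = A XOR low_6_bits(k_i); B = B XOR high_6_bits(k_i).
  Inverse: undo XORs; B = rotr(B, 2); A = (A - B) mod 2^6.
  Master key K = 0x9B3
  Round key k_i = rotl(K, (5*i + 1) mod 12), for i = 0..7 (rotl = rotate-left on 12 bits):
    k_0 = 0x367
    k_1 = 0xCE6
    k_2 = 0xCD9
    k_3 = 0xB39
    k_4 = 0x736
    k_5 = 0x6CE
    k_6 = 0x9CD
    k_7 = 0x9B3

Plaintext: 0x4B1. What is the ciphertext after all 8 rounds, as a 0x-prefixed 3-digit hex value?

s_0 = plaintext = 0x4B1
s_1 = Round(s_0, k_0) = 0x90A
s_2 = Round(s_1, k_1) = 0x21B
s_3 = Round(s_2, k_2) = 0xE9E
s_4 = Round(s_3, k_3) = 0x855
s_5 = Round(s_4, k_4) = 0x009
s_6 = Round(s_5, k_5) = 0x1FF
s_7 = Round(s_6, k_6) = 0x2D8
s_8 = Round(s_7, k_7) = 0x407

0x407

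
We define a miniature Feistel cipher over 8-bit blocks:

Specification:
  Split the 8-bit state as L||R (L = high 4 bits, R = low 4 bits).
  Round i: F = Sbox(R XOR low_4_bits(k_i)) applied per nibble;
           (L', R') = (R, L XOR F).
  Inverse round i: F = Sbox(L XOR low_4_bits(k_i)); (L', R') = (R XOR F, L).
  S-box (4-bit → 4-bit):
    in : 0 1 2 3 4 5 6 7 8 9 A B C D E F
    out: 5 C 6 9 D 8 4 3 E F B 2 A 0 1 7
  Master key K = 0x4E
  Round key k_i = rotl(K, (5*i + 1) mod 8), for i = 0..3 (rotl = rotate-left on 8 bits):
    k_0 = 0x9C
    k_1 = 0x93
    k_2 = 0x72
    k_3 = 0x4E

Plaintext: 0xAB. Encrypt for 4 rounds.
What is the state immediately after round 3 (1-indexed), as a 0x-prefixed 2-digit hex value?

s_0 = plaintext = 0xAB
s_1 = Round(s_0, k_0) = 0xB9
s_2 = Round(s_1, k_1) = 0x90
s_3 = Round(s_2, k_2) = 0x0F
s_4 = Round(s_3, k_3) = 0xFC

0x0F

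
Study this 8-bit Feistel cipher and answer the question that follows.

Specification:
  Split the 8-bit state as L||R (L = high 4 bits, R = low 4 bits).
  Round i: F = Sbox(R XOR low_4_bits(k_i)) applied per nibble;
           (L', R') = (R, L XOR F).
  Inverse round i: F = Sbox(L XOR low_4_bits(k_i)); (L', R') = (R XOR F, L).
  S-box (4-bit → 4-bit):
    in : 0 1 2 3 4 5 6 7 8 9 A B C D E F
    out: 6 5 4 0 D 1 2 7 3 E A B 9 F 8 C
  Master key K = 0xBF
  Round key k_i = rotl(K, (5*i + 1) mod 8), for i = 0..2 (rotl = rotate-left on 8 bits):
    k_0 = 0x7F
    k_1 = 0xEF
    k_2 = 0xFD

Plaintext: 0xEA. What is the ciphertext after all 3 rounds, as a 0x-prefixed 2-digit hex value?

0xCA

s_0 = plaintext = 0xEA
s_1 = Round(s_0, k_0) = 0xAF
s_2 = Round(s_1, k_1) = 0xFC
s_3 = Round(s_2, k_2) = 0xCA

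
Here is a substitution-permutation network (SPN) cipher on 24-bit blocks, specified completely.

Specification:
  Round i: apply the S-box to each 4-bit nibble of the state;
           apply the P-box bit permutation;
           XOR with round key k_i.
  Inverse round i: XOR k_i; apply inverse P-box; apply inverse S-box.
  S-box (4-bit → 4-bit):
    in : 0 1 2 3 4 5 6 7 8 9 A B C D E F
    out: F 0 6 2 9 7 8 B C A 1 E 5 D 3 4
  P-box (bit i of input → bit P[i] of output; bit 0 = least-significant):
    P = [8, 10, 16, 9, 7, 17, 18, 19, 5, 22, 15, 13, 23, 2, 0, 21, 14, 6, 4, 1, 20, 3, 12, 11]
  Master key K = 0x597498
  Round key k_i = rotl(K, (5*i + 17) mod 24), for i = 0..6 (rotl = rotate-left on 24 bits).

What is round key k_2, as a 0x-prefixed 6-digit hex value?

0xCBA4C2

K = 0x597498
k_0 = rotl(K, (5*0+17) mod 24) = rotl(K, 17) = 0x30B2E9
k_1 = rotl(K, (5*1+17) mod 24) = rotl(K, 22) = 0x165D26
k_2 = rotl(K, (5*2+17) mod 24) = rotl(K, 3) = 0xCBA4C2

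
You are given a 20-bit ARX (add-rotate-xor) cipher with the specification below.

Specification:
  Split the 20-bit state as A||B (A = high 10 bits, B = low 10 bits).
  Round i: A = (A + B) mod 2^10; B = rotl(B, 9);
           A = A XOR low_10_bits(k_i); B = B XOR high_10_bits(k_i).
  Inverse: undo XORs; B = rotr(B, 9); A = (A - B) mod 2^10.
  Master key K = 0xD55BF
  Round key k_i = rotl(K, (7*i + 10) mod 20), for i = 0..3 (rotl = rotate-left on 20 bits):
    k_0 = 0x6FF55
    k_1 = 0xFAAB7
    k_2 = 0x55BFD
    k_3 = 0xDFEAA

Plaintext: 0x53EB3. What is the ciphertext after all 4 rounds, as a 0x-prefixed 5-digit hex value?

0x14A72

s_0 = plaintext = 0x53EB3
s_1 = Round(s_0, k_0) = 0xD5EE6
s_2 = Round(s_1, k_1) = 0x22A99
s_3 = Round(s_2, k_2) = 0x37A1A
s_4 = Round(s_3, k_3) = 0x14A72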